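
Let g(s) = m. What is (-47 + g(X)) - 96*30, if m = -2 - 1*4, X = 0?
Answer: -2933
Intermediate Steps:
m = -6 (m = -2 - 4 = -6)
g(s) = -6
(-47 + g(X)) - 96*30 = (-47 - 6) - 96*30 = -53 - 2880 = -2933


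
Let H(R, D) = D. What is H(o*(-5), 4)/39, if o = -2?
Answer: 4/39 ≈ 0.10256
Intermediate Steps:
H(o*(-5), 4)/39 = 4/39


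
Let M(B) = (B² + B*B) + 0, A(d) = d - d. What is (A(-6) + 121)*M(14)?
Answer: 47432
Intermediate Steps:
A(d) = 0
M(B) = 2*B² (M(B) = (B² + B²) + 0 = 2*B² + 0 = 2*B²)
(A(-6) + 121)*M(14) = (0 + 121)*(2*14²) = 121*(2*196) = 121*392 = 47432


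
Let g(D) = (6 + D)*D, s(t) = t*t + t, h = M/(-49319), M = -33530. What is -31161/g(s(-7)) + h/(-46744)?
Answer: -2993234131399/193650856224 ≈ -15.457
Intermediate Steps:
h = 33530/49319 (h = -33530/(-49319) = -33530*(-1/49319) = 33530/49319 ≈ 0.67986)
s(t) = t + t² (s(t) = t² + t = t + t²)
g(D) = D*(6 + D)
-31161/g(s(-7)) + h/(-46744) = -31161*(-1/(7*(1 - 7)*(6 - 7*(1 - 7)))) + (33530/49319)/(-46744) = -31161*1/(42*(6 - 7*(-6))) + (33530/49319)*(-1/46744) = -31161*1/(42*(6 + 42)) - 16765/1152683668 = -31161/(42*48) - 16765/1152683668 = -31161/2016 - 16765/1152683668 = -31161*1/2016 - 16765/1152683668 = -10387/672 - 16765/1152683668 = -2993234131399/193650856224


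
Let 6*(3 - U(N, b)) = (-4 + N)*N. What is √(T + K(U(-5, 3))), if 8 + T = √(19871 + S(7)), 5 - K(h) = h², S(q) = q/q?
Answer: √(-93 + 48*√138)/2 ≈ 10.850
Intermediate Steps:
S(q) = 1
U(N, b) = 3 - N*(-4 + N)/6 (U(N, b) = 3 - (-4 + N)*N/6 = 3 - N*(-4 + N)/6)
K(h) = 5 - h²
T = -8 + 12*√138 (T = -8 + √(19871 + 1) = -8 + √19872 = -8 + 12*√138 ≈ 132.97)
√(T + K(U(-5, 3))) = √((-8 + 12*√138) + (5 - (3 - ⅙*(-5)² + (⅔)*(-5))²)) = √((-8 + 12*√138) + (5 - (3 - ⅙*25 - 10/3)²)) = √((-8 + 12*√138) + (5 - (3 - 25/6 - 10/3)²)) = √((-8 + 12*√138) + (5 - (-9/2)²)) = √((-8 + 12*√138) + (5 - 1*81/4)) = √((-8 + 12*√138) + (5 - 81/4)) = √((-8 + 12*√138) - 61/4) = √(-93/4 + 12*√138)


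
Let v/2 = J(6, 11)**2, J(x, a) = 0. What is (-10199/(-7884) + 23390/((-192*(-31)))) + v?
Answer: 10212967/1955232 ≈ 5.2234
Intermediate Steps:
v = 0 (v = 2*0**2 = 2*0 = 0)
(-10199/(-7884) + 23390/((-192*(-31)))) + v = (-10199/(-7884) + 23390/((-192*(-31)))) + 0 = (-10199*(-1/7884) + 23390/5952) + 0 = (10199/7884 + 23390*(1/5952)) + 0 = (10199/7884 + 11695/2976) + 0 = 10212967/1955232 + 0 = 10212967/1955232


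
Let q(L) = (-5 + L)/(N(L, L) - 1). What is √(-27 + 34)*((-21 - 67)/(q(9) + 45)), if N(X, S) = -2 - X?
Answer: -132*√7/67 ≈ -5.2125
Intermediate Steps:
q(L) = (-5 + L)/(-3 - L) (q(L) = (-5 + L)/((-2 - L) - 1) = (-5 + L)/(-3 - L))
√(-27 + 34)*((-21 - 67)/(q(9) + 45)) = √(-27 + 34)*((-21 - 67)/((5 - 1*9)/(3 + 9) + 45)) = √7*(-88/((5 - 9)/12 + 45)) = √7*(-88/((1/12)*(-4) + 45)) = √7*(-88/(-⅓ + 45)) = √7*(-88/134/3) = √7*(-88*3/134) = √7*(-132/67) = -132*√7/67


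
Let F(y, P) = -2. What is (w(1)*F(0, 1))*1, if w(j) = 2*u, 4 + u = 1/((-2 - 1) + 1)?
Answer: 18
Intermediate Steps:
u = -9/2 (u = -4 + 1/((-2 - 1) + 1) = -4 + 1/(-3 + 1) = -4 + 1/(-2) = -4 - ½ = -9/2 ≈ -4.5000)
w(j) = -9 (w(j) = 2*(-9/2) = -9)
(w(1)*F(0, 1))*1 = -9*(-2)*1 = 18*1 = 18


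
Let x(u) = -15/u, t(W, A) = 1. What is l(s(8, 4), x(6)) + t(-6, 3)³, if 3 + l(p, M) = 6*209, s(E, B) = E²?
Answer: 1252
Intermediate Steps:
l(p, M) = 1251 (l(p, M) = -3 + 6*209 = -3 + 1254 = 1251)
l(s(8, 4), x(6)) + t(-6, 3)³ = 1251 + 1³ = 1251 + 1 = 1252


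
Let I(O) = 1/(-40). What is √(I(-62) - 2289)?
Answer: I*√915610/20 ≈ 47.844*I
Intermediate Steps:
I(O) = -1/40
√(I(-62) - 2289) = √(-1/40 - 2289) = √(-91561/40) = I*√915610/20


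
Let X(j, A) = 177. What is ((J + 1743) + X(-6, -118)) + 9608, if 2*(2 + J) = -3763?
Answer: 19289/2 ≈ 9644.5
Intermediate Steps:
J = -3767/2 (J = -2 + (1/2)*(-3763) = -2 - 3763/2 = -3767/2 ≈ -1883.5)
((J + 1743) + X(-6, -118)) + 9608 = ((-3767/2 + 1743) + 177) + 9608 = (-281/2 + 177) + 9608 = 73/2 + 9608 = 19289/2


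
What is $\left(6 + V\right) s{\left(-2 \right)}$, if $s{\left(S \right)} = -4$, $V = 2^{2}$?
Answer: $-40$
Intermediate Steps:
$V = 4$
$\left(6 + V\right) s{\left(-2 \right)} = \left(6 + 4\right) \left(-4\right) = 10 \left(-4\right) = -40$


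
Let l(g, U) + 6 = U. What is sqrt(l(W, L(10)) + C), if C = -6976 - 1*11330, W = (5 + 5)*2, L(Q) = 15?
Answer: 3*I*sqrt(2033) ≈ 135.27*I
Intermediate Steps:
W = 20 (W = 10*2 = 20)
C = -18306 (C = -6976 - 11330 = -18306)
l(g, U) = -6 + U
sqrt(l(W, L(10)) + C) = sqrt((-6 + 15) - 18306) = sqrt(9 - 18306) = sqrt(-18297) = 3*I*sqrt(2033)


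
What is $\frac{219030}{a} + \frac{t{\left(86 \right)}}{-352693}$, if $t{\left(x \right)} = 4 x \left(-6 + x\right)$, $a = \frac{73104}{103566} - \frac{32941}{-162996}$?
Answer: $\frac{3951668569058638408}{16381229513099} \approx 2.4123 \cdot 10^{5}$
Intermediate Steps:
$a = \frac{2554537865}{2813473956}$ ($a = 73104 \cdot \frac{1}{103566} - - \frac{32941}{162996} = \frac{12184}{17261} + \frac{32941}{162996} = \frac{2554537865}{2813473956} \approx 0.90797$)
$t{\left(x \right)} = 4 x \left(-6 + x\right)$
$\frac{219030}{a} + \frac{t{\left(86 \right)}}{-352693} = \frac{219030}{\frac{2554537865}{2813473956}} + \frac{4 \cdot 86 \left(-6 + 86\right)}{-352693} = 219030 \cdot \frac{2813473956}{2554537865} + 4 \cdot 86 \cdot 80 \left(- \frac{1}{352693}\right) = \frac{123247040116536}{510907573} + 27520 \left(- \frac{1}{352693}\right) = \frac{123247040116536}{510907573} - \frac{27520}{352693} = \frac{3951668569058638408}{16381229513099}$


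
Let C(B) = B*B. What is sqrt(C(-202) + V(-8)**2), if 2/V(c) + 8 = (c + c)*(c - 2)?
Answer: sqrt(235683905)/76 ≈ 202.00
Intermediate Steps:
C(B) = B**2
V(c) = 2/(-8 + 2*c*(-2 + c)) (V(c) = 2/(-8 + (c + c)*(c - 2)) = 2/(-8 + (2*c)*(-2 + c)) = 2/(-8 + 2*c*(-2 + c)))
sqrt(C(-202) + V(-8)**2) = sqrt((-202)**2 + (1/(-4 + (-8)**2 - 2*(-8)))**2) = sqrt(40804 + (1/(-4 + 64 + 16))**2) = sqrt(40804 + (1/76)**2) = sqrt(40804 + 1/5776) = sqrt(235683905/5776) = sqrt(235683905)/76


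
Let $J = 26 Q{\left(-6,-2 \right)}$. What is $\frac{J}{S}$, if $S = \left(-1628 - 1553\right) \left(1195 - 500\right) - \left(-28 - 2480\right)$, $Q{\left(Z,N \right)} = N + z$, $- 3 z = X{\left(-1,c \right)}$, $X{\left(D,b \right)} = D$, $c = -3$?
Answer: $\frac{130}{6624861} \approx 1.9623 \cdot 10^{-5}$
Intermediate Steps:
$z = \frac{1}{3}$ ($z = \left(- \frac{1}{3}\right) \left(-1\right) = \frac{1}{3} \approx 0.33333$)
$Q{\left(Z,N \right)} = \frac{1}{3} + N$ ($Q{\left(Z,N \right)} = N + \frac{1}{3} = \frac{1}{3} + N$)
$J = - \frac{130}{3}$ ($J = 26 \left(\frac{1}{3} - 2\right) = 26 \left(- \frac{5}{3}\right) = - \frac{130}{3} \approx -43.333$)
$S = -2208287$ ($S = \left(-3181\right) 695 - \left(-28 - 2480\right) = -2210795 - -2508 = -2210795 + 2508 = -2208287$)
$\frac{J}{S} = - \frac{130}{3 \left(-2208287\right)} = \left(- \frac{130}{3}\right) \left(- \frac{1}{2208287}\right) = \frac{130}{6624861}$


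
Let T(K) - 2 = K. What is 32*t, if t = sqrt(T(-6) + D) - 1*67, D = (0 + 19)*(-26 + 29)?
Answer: -2144 + 32*sqrt(53) ≈ -1911.0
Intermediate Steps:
D = 57 (D = 19*3 = 57)
T(K) = 2 + K
t = -67 + sqrt(53) (t = sqrt((2 - 6) + 57) - 1*67 = sqrt(-4 + 57) - 67 = sqrt(53) - 67 = -67 + sqrt(53) ≈ -59.720)
32*t = 32*(-67 + sqrt(53)) = -2144 + 32*sqrt(53)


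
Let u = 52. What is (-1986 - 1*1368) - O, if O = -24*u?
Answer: -2106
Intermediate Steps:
O = -1248 (O = -24*52 = -1248)
(-1986 - 1*1368) - O = (-1986 - 1*1368) - 1*(-1248) = (-1986 - 1368) + 1248 = -3354 + 1248 = -2106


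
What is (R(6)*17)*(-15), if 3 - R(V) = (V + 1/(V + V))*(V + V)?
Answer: 17850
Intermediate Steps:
R(V) = 3 - 2*V*(V + 1/(2*V)) (R(V) = 3 - (V + 1/(V + V))*(V + V) = 3 - (V + 1/(2*V))*2*V = 3 - 2*V*(V + 1/(2*V)))
(R(6)*17)*(-15) = ((2 - 2*6²)*17)*(-15) = ((2 - 2*36)*17)*(-15) = ((2 - 72)*17)*(-15) = -70*17*(-15) = -1190*(-15) = 17850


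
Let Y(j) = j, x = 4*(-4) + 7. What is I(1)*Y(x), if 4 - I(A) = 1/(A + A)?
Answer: -63/2 ≈ -31.500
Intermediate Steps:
x = -9 (x = -16 + 7 = -9)
I(A) = 4 - 1/(2*A) (I(A) = 4 - 1/(A + A) = 4 - 1/(2*A))
I(1)*Y(x) = (4 - ½/1)*(-9) = (4 - ½*1)*(-9) = (4 - ½)*(-9) = (7/2)*(-9) = -63/2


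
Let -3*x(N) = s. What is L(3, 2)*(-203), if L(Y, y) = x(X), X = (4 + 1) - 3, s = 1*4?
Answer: 812/3 ≈ 270.67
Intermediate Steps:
s = 4
X = 2 (X = 5 - 3 = 2)
x(N) = -4/3 (x(N) = -⅓*4 = -4/3)
L(Y, y) = -4/3
L(3, 2)*(-203) = -4/3*(-203) = 812/3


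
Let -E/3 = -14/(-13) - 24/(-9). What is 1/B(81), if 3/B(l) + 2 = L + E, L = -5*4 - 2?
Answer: -458/39 ≈ -11.744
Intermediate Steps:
E = -146/13 (E = -3*(-14/(-13) - 24/(-9)) = -3*(-14*(-1/13) - 24*(-1/9)) = -3*(14/13 + 8/3) = -3*146/39 = -146/13 ≈ -11.231)
L = -22 (L = -20 - 2 = -22)
B(l) = -39/458 (B(l) = 3/(-2 + (-22 - 146/13)) = 3/(-2 - 432/13) = 3/(-458/13) = 3*(-13/458) = -39/458)
1/B(81) = 1/(-39/458) = -458/39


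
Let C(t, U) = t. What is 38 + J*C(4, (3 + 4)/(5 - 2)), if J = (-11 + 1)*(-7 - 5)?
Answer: 518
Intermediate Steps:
J = 120 (J = -10*(-12) = 120)
38 + J*C(4, (3 + 4)/(5 - 2)) = 38 + 120*4 = 38 + 480 = 518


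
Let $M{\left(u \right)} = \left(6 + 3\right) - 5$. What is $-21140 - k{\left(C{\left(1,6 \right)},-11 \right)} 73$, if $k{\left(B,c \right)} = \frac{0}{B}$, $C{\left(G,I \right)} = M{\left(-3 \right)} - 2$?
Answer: $-21140$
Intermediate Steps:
$M{\left(u \right)} = 4$ ($M{\left(u \right)} = 9 - 5 = 4$)
$C{\left(G,I \right)} = 2$ ($C{\left(G,I \right)} = 4 - 2 = 2$)
$k{\left(B,c \right)} = 0$
$-21140 - k{\left(C{\left(1,6 \right)},-11 \right)} 73 = -21140 - 0 \cdot 73 = -21140 - 0 = -21140 + 0 = -21140$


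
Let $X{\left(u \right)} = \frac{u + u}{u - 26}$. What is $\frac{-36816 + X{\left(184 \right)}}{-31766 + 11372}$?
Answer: $\frac{1454140}{805563} \approx 1.8051$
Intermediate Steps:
$X{\left(u \right)} = \frac{2 u}{-26 + u}$
$\frac{-36816 + X{\left(184 \right)}}{-31766 + 11372} = \frac{-36816 + 2 \cdot 184 \frac{1}{-26 + 184}}{-31766 + 11372} = \frac{-36816 + 2 \cdot 184 \cdot \frac{1}{158}}{-20394} = \left(-36816 + 2 \cdot 184 \cdot \frac{1}{158}\right) \left(- \frac{1}{20394}\right) = \left(-36816 + \frac{184}{79}\right) \left(- \frac{1}{20394}\right) = \left(- \frac{2908280}{79}\right) \left(- \frac{1}{20394}\right) = \frac{1454140}{805563}$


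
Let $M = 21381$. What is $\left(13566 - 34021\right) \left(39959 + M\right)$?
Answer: $-1254709700$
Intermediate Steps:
$\left(13566 - 34021\right) \left(39959 + M\right) = \left(13566 - 34021\right) \left(39959 + 21381\right) = \left(-20455\right) 61340 = -1254709700$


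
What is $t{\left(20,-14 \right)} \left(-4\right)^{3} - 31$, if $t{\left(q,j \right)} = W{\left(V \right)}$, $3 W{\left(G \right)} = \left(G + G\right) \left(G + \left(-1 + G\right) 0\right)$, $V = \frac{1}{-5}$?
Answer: $- \frac{2453}{75} \approx -32.707$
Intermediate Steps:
$V = - \frac{1}{5} \approx -0.2$
$W{\left(G \right)} = \frac{2 G^{2}}{3}$ ($W{\left(G \right)} = \frac{\left(G + G\right) \left(G + \left(-1 + G\right) 0\right)}{3} = \frac{2 G \left(G + 0\right)}{3} = \frac{2 G G}{3} = \frac{2 G^{2}}{3}$)
$t{\left(q,j \right)} = \frac{2}{75}$ ($t{\left(q,j \right)} = \frac{2 \left(- \frac{1}{5}\right)^{2}}{3} = \frac{2}{3} \cdot \frac{1}{25} = \frac{2}{75}$)
$t{\left(20,-14 \right)} \left(-4\right)^{3} - 31 = \frac{2 \left(-4\right)^{3}}{75} - 31 = \frac{2}{75} \left(-64\right) - 31 = - \frac{128}{75} - 31 = - \frac{2453}{75}$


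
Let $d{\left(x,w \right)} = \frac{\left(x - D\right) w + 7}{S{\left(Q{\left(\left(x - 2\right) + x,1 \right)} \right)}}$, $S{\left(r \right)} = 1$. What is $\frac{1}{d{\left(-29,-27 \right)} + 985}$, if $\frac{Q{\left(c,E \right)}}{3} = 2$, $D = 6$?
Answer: $\frac{1}{1937} \approx 0.00051626$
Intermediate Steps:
$Q{\left(c,E \right)} = 6$ ($Q{\left(c,E \right)} = 3 \cdot 2 = 6$)
$d{\left(x,w \right)} = 7 + w \left(-6 + x\right)$ ($d{\left(x,w \right)} = \frac{\left(x - 6\right) w + 7}{1} = \left(\left(x - 6\right) w + 7\right) 1 = \left(\left(-6 + x\right) w + 7\right) 1 = \left(w \left(-6 + x\right) + 7\right) 1 = \left(7 + w \left(-6 + x\right)\right) 1 = 7 + w \left(-6 + x\right)$)
$\frac{1}{d{\left(-29,-27 \right)} + 985} = \frac{1}{\left(7 - -162 - -783\right) + 985} = \frac{1}{\left(7 + 162 + 783\right) + 985} = \frac{1}{952 + 985} = \frac{1}{1937}$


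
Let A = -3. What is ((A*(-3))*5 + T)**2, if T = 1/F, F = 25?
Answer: 1267876/625 ≈ 2028.6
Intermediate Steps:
T = 1/25 ≈ 0.040000
((A*(-3))*5 + T)**2 = (-3*(-3)*5 + 1/25)**2 = (9*5 + 1/25)**2 = (45 + 1/25)**2 = (1126/25)**2 = 1267876/625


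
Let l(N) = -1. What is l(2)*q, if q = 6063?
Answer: -6063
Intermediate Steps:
l(2)*q = -1*6063 = -6063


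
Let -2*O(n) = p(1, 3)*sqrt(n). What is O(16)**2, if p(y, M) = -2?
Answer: 16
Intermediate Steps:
O(n) = sqrt(n) (O(n) = -(-1)*sqrt(n) = sqrt(n))
O(16)**2 = (sqrt(16))**2 = 4**2 = 16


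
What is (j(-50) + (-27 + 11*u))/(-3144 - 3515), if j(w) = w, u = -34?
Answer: 451/6659 ≈ 0.067728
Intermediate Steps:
(j(-50) + (-27 + 11*u))/(-3144 - 3515) = (-50 + (-27 + 11*(-34)))/(-3144 - 3515) = (-50 + (-27 - 374))/(-6659) = (-50 - 401)*(-1/6659) = -451*(-1/6659) = 451/6659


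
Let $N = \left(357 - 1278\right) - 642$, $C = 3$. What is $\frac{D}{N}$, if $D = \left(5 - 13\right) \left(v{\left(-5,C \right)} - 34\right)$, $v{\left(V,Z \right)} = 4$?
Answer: $- \frac{80}{521} \approx -0.15355$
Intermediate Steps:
$N = -1563$ ($N = -921 - 642 = -1563$)
$D = 240$ ($D = \left(5 - 13\right) \left(4 - 34\right) = \left(-8\right) \left(-30\right) = 240$)
$\frac{D}{N} = \frac{240}{-1563} = 240 \left(- \frac{1}{1563}\right) = - \frac{80}{521}$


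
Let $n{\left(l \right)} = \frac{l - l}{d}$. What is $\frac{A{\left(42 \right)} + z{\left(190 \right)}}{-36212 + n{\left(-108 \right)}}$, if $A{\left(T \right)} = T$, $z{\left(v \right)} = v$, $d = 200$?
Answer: $- \frac{58}{9053} \approx -0.0064067$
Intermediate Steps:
$n{\left(l \right)} = 0$ ($n{\left(l \right)} = \frac{l - l}{200} = 0 \cdot \frac{1}{200} = 0$)
$\frac{A{\left(42 \right)} + z{\left(190 \right)}}{-36212 + n{\left(-108 \right)}} = \frac{42 + 190}{-36212 + 0} = \frac{232}{-36212} = 232 \left(- \frac{1}{36212}\right) = - \frac{58}{9053}$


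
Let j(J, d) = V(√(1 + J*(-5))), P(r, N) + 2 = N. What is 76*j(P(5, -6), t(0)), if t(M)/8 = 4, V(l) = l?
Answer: 76*√41 ≈ 486.64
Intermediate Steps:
P(r, N) = -2 + N
t(M) = 32 (t(M) = 8*4 = 32)
j(J, d) = √(1 - 5*J) (j(J, d) = √(1 + J*(-5)) = √(1 - 5*J))
76*j(P(5, -6), t(0)) = 76*√(1 - 5*(-2 - 6)) = 76*√(1 - 5*(-8)) = 76*√(1 + 40) = 76*√41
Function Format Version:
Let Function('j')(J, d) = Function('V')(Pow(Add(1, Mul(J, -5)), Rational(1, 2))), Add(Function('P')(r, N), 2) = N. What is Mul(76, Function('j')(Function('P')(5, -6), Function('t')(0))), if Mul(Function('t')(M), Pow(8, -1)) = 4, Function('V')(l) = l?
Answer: Mul(76, Pow(41, Rational(1, 2))) ≈ 486.64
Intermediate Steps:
Function('P')(r, N) = Add(-2, N)
Function('t')(M) = 32 (Function('t')(M) = Mul(8, 4) = 32)
Function('j')(J, d) = Pow(Add(1, Mul(-5, J)), Rational(1, 2)) (Function('j')(J, d) = Pow(Add(1, Mul(J, -5)), Rational(1, 2)) = Pow(Add(1, Mul(-5, J)), Rational(1, 2)))
Mul(76, Function('j')(Function('P')(5, -6), Function('t')(0))) = Mul(76, Pow(Add(1, Mul(-5, Add(-2, -6))), Rational(1, 2))) = Mul(76, Pow(Add(1, Mul(-5, -8)), Rational(1, 2))) = Mul(76, Pow(Add(1, 40), Rational(1, 2))) = Mul(76, Pow(41, Rational(1, 2)))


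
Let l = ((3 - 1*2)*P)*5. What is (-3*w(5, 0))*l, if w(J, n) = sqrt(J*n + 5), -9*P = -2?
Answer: -10*sqrt(5)/3 ≈ -7.4536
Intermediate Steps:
P = 2/9 (P = -1/9*(-2) = 2/9 ≈ 0.22222)
w(J, n) = sqrt(5 + J*n)
l = 10/9 (l = ((3 - 1*2)*(2/9))*5 = ((3 - 2)*(2/9))*5 = (1*(2/9))*5 = (2/9)*5 = 10/9 ≈ 1.1111)
(-3*w(5, 0))*l = -3*sqrt(5 + 5*0)*(10/9) = -3*sqrt(5 + 0)*(10/9) = -3*sqrt(5)*(10/9) = -10*sqrt(5)/3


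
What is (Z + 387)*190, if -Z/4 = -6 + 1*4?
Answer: 75050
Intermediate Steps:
Z = 8 (Z = -4*(-6 + 1*4) = -4*(-6 + 4) = -4*(-2) = 8)
(Z + 387)*190 = (8 + 387)*190 = 395*190 = 75050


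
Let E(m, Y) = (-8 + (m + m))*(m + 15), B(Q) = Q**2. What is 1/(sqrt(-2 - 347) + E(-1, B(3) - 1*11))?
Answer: -140/19949 - I*sqrt(349)/19949 ≈ -0.0070179 - 0.00093647*I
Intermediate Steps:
E(m, Y) = (-8 + 2*m)*(15 + m)
1/(sqrt(-2 - 347) + E(-1, B(3) - 1*11)) = 1/(sqrt(-2 - 347) + (-120 + 2*(-1)**2 + 22*(-1))) = 1/(sqrt(-349) + (-120 + 2*1 - 22)) = 1/(I*sqrt(349) + (-120 + 2 - 22)) = 1/(I*sqrt(349) - 140) = 1/(-140 + I*sqrt(349))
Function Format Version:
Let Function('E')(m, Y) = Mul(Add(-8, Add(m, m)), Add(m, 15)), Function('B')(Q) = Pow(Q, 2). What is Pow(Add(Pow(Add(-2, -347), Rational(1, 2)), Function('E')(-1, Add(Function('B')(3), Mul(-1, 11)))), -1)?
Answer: Add(Rational(-140, 19949), Mul(Rational(-1, 19949), I, Pow(349, Rational(1, 2)))) ≈ Add(-0.0070179, Mul(-0.00093647, I))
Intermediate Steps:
Function('E')(m, Y) = Mul(Add(-8, Mul(2, m)), Add(15, m))
Pow(Add(Pow(Add(-2, -347), Rational(1, 2)), Function('E')(-1, Add(Function('B')(3), Mul(-1, 11)))), -1) = Pow(Add(Pow(Add(-2, -347), Rational(1, 2)), Add(-120, Mul(2, Pow(-1, 2)), Mul(22, -1))), -1) = Pow(Add(Pow(-349, Rational(1, 2)), Add(-120, Mul(2, 1), -22)), -1) = Pow(Add(Mul(I, Pow(349, Rational(1, 2))), Add(-120, 2, -22)), -1) = Pow(Add(Mul(I, Pow(349, Rational(1, 2))), -140), -1) = Pow(Add(-140, Mul(I, Pow(349, Rational(1, 2)))), -1)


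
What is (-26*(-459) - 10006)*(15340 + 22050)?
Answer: 72087920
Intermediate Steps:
(-26*(-459) - 10006)*(15340 + 22050) = (11934 - 10006)*37390 = 1928*37390 = 72087920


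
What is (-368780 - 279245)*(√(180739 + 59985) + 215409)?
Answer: -139590417225 - 1296050*√60181 ≈ -1.3991e+11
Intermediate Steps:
(-368780 - 279245)*(√(180739 + 59985) + 215409) = -648025*(√240724 + 215409) = -648025*(2*√60181 + 215409) = -648025*(215409 + 2*√60181) = -139590417225 - 1296050*√60181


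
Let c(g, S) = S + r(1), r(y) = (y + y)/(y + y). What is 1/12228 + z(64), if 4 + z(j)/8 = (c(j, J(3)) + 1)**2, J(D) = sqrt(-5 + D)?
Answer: -195647/12228 + 32*I*sqrt(2) ≈ -16.0 + 45.255*I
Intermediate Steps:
r(y) = 1 (r(y) = (2*y)/((2*y)) = (2*y)*(1/(2*y)) = 1)
c(g, S) = 1 + S (c(g, S) = S + 1 = 1 + S)
z(j) = -32 + 8*(2 + I*sqrt(2))**2 (z(j) = -32 + 8*((1 + sqrt(-5 + 3)) + 1)**2 = -32 + 8*((1 + sqrt(-2)) + 1)**2 = -32 + 8*((1 + I*sqrt(2)) + 1)**2 = -32 + 8*(2 + I*sqrt(2))**2)
1/12228 + z(64) = 1/12228 + (-16 + 32*I*sqrt(2)) = -195647/12228 + 32*I*sqrt(2)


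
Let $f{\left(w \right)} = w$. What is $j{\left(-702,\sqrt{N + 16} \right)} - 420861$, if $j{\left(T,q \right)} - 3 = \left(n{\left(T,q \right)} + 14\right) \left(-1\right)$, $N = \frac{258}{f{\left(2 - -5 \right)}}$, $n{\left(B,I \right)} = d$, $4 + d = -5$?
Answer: $-420863$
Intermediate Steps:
$d = -9$ ($d = -4 - 5 = -9$)
$n{\left(B,I \right)} = -9$
$N = \frac{258}{7}$ ($N = \frac{258}{2 - -5} = \frac{258}{2 + 5} = \frac{258}{7} \approx 36.857$)
$j{\left(T,q \right)} = -2$ ($j{\left(T,q \right)} = 3 + \left(-9 + 14\right) \left(-1\right) = 3 + 5 \left(-1\right) = 3 - 5 = -2$)
$j{\left(-702,\sqrt{N + 16} \right)} - 420861 = -2 - 420861 = -420863$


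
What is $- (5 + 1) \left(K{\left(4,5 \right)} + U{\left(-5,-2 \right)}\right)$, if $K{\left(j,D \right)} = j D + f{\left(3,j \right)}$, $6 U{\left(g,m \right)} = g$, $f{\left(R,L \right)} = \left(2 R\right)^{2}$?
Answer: $-331$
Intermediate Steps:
$f{\left(R,L \right)} = 4 R^{2}$
$U{\left(g,m \right)} = \frac{g}{6}$
$K{\left(j,D \right)} = 36 + D j$ ($K{\left(j,D \right)} = j D + 4 \cdot 3^{2} = D j + 4 \cdot 9 = D j + 36 = 36 + D j$)
$- (5 + 1) \left(K{\left(4,5 \right)} + U{\left(-5,-2 \right)}\right) = - (5 + 1) \left(\left(36 + 5 \cdot 4\right) + \frac{1}{6} \left(-5\right)\right) = \left(-1\right) 6 \left(\left(36 + 20\right) - \frac{5}{6}\right) = - 6 \left(56 - \frac{5}{6}\right) = \left(-6\right) \frac{331}{6} = -331$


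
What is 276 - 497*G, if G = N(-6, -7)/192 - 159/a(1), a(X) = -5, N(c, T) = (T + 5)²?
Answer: -3729349/240 ≈ -15539.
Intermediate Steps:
N(c, T) = (5 + T)²
G = 7637/240 (G = (5 - 7)²/192 - 159/(-5) = (-2)²*(1/192) - 159*(-⅕) = 4*(1/192) + 159/5 = 1/48 + 159/5 = 7637/240 ≈ 31.821)
276 - 497*G = 276 - 497*7637/240 = 276 - 3795589/240 = -3729349/240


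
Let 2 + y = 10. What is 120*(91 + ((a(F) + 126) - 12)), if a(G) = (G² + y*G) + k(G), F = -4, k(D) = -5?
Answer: 22080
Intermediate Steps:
y = 8 (y = -2 + 10 = 8)
a(G) = -5 + G² + 8*G (a(G) = (G² + 8*G) - 5 = -5 + G² + 8*G)
120*(91 + ((a(F) + 126) - 12)) = 120*(91 + (((-5 + (-4)² + 8*(-4)) + 126) - 12)) = 120*(91 + (((-5 + 16 - 32) + 126) - 12)) = 120*(91 + ((-21 + 126) - 12)) = 120*(91 + (105 - 12)) = 120*(91 + 93) = 120*184 = 22080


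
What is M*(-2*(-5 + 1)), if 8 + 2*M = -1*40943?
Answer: -163804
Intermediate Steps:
M = -40951/2 (M = -4 + (-1*40943)/2 = -4 + (½)*(-40943) = -4 - 40943/2 = -40951/2 ≈ -20476.)
M*(-2*(-5 + 1)) = -(-40951)*(-5 + 1) = -(-40951)*(-4) = -40951/2*8 = -163804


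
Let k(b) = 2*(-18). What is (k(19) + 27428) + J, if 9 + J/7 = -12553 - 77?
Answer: -61081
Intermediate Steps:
J = -88473 (J = -63 + 7*(-12553 - 77) = -63 + 7*(-12630) = -63 - 88410 = -88473)
k(b) = -36
(k(19) + 27428) + J = (-36 + 27428) - 88473 = 27392 - 88473 = -61081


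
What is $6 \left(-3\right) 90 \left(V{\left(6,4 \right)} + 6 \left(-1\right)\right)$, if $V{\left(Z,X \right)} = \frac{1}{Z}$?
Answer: $9450$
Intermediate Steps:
$6 \left(-3\right) 90 \left(V{\left(6,4 \right)} + 6 \left(-1\right)\right) = 6 \left(-3\right) 90 \left(\frac{1}{6} + 6 \left(-1\right)\right) = \left(-18\right) 90 \left(\frac{1}{6} - 6\right) = \left(-1620\right) \left(- \frac{35}{6}\right) = 9450$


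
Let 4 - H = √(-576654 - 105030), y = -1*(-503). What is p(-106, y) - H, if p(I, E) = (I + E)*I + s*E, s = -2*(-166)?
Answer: 124910 + 2*I*√170421 ≈ 1.2491e+5 + 825.64*I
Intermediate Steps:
y = 503
s = 332
H = 4 - 2*I*√170421 (H = 4 - √(-576654 - 105030) = 4 - √(-681684) = 4 - 2*I*√170421 ≈ 4.0 - 825.64*I)
p(I, E) = 332*E + I*(E + I) (p(I, E) = (I + E)*I + 332*E = (E + I)*I + 332*E = I*(E + I) + 332*E = 332*E + I*(E + I))
p(-106, y) - H = ((-106)² + 332*503 + 503*(-106)) - (4 - 2*I*√170421) = (11236 + 166996 - 53318) + (-4 + 2*I*√170421) = 124914 + (-4 + 2*I*√170421) = 124910 + 2*I*√170421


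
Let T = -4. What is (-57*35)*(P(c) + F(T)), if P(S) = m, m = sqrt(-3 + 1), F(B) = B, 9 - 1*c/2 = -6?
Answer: 7980 - 1995*I*sqrt(2) ≈ 7980.0 - 2821.4*I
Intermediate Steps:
c = 30 (c = 18 - 2*(-6) = 18 + 12 = 30)
m = I*sqrt(2) (m = sqrt(-2) = I*sqrt(2) ≈ 1.4142*I)
P(S) = I*sqrt(2)
(-57*35)*(P(c) + F(T)) = (-57*35)*(I*sqrt(2) - 4) = -1995*(-4 + I*sqrt(2)) = 7980 - 1995*I*sqrt(2)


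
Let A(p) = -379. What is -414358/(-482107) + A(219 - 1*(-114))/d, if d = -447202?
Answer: 185484444869/215599214614 ≈ 0.86032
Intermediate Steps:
-414358/(-482107) + A(219 - 1*(-114))/d = -414358/(-482107) - 379/(-447202) = -414358*(-1/482107) - 379*(-1/447202) = 414358/482107 + 379/447202 = 185484444869/215599214614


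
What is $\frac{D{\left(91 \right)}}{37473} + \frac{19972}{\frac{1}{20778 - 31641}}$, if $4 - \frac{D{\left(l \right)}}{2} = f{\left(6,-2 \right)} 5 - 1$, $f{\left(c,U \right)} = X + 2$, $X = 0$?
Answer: $- \frac{8129986042438}{37473} \approx -2.1696 \cdot 10^{8}$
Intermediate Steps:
$f{\left(c,U \right)} = 2$ ($f{\left(c,U \right)} = 0 + 2 = 2$)
$D{\left(l \right)} = -10$ ($D{\left(l \right)} = 8 - 2 \left(2 \cdot 5 - 1\right) = 8 - 2 \left(10 - 1\right) = 8 - 18 = -10$)
$\frac{D{\left(91 \right)}}{37473} + \frac{19972}{\frac{1}{20778 - 31641}} = - \frac{10}{37473} + \frac{19972}{\frac{1}{20778 - 31641}} = \left(-10\right) \frac{1}{37473} + \frac{19972}{\frac{1}{-10863}} = - \frac{10}{37473} + \frac{19972}{- \frac{1}{10863}} = - \frac{10}{37473} + 19972 \left(-10863\right) = - \frac{10}{37473} - 216955836 = - \frac{8129986042438}{37473}$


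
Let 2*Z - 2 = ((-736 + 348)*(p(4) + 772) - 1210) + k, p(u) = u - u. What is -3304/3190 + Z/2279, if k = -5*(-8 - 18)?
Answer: -243504573/3635005 ≈ -66.989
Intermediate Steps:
p(u) = 0
k = 130 (k = -5*(-26) = 130)
Z = -150307 (Z = 1 + (((-736 + 348)*(0 + 772) - 1210) + 130)/2 = 1 + ((-388*772 - 1210) + 130)/2 = 1 + ((-299536 - 1210) + 130)/2 = 1 + (-300746 + 130)/2 = 1 + (½)*(-300616) = 1 - 150308 = -150307)
-3304/3190 + Z/2279 = -3304/3190 - 150307/2279 = -3304*1/3190 - 150307*1/2279 = -1652/1595 - 150307/2279 = -243504573/3635005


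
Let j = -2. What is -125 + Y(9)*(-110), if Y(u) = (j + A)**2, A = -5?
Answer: -5515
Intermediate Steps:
Y(u) = 49 (Y(u) = (-2 - 5)**2 = (-7)**2 = 49)
-125 + Y(9)*(-110) = -125 + 49*(-110) = -125 - 5390 = -5515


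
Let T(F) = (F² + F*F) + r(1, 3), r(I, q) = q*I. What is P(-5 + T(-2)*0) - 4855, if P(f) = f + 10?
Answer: -4850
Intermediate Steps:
r(I, q) = I*q
T(F) = 3 + 2*F² (T(F) = (F² + F*F) + 1*3 = (F² + F²) + 3 = 2*F² + 3 = 3 + 2*F²)
P(f) = 10 + f
P(-5 + T(-2)*0) - 4855 = (10 + (-5 + (3 + 2*(-2)²)*0)) - 4855 = (10 + (-5 + (3 + 2*4)*0)) - 4855 = (10 + (-5 + (3 + 8)*0)) - 4855 = (10 + (-5 + 11*0)) - 4855 = (10 + (-5 + 0)) - 4855 = (10 - 5) - 4855 = 5 - 4855 = -4850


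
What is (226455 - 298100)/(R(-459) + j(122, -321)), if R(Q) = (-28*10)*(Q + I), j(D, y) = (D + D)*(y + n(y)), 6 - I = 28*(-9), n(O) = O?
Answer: 71645/100368 ≈ 0.71382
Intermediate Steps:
I = 258 (I = 6 - 28*(-9) = 6 - 1*(-252) = 6 + 252 = 258)
j(D, y) = 4*D*y (j(D, y) = (D + D)*(y + y) = (2*D)*(2*y) = 4*D*y)
R(Q) = -72240 - 280*Q (R(Q) = (-28*10)*(Q + 258) = -280*(258 + Q) = -72240 - 280*Q)
(226455 - 298100)/(R(-459) + j(122, -321)) = (226455 - 298100)/((-72240 - 280*(-459)) + 4*122*(-321)) = -71645/((-72240 + 128520) - 156648) = -71645/(56280 - 156648) = -71645/(-100368) = -71645*(-1/100368) = 71645/100368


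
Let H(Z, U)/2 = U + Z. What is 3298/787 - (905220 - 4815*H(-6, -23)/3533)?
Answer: -2517146092276/2780471 ≈ -9.0530e+5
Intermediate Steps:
H(Z, U) = 2*U + 2*Z (H(Z, U) = 2*(U + Z) = 2*U + 2*Z)
3298/787 - (905220 - 4815*H(-6, -23)/3533) = 3298/787 - 4815/(1/(188 + (2*(-23) + 2*(-6))/(-3533))) = 3298*(1/787) - 4815/(1/(188 + (-46 - 12)*(-1/3533))) = 3298/787 - 4815/(1/(188 - 58*(-1/3533))) = 3298/787 - 4815/(1/(188 + 58/3533)) = 3298/787 - 4815/(1/(664262/3533)) = 3298/787 - 4815/3533/664262 = 3298/787 - 4815*664262/3533 = 3298/787 - 3198421530/3533 = -2517146092276/2780471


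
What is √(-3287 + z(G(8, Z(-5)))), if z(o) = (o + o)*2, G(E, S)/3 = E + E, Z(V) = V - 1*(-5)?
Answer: I*√3095 ≈ 55.633*I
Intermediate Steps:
Z(V) = 5 + V (Z(V) = V + 5 = 5 + V)
G(E, S) = 6*E (G(E, S) = 3*(E + E) = 3*(2*E) = 6*E)
z(o) = 4*o (z(o) = (2*o)*2 = 4*o)
√(-3287 + z(G(8, Z(-5)))) = √(-3287 + 4*(6*8)) = √(-3287 + 4*48) = √(-3287 + 192) = √(-3095) = I*√3095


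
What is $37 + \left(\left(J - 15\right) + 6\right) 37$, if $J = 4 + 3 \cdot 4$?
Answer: $296$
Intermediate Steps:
$J = 16$ ($J = 4 + 12 = 16$)
$37 + \left(\left(J - 15\right) + 6\right) 37 = 37 + \left(\left(16 - 15\right) + 6\right) 37 = 37 + \left(1 + 6\right) 37 = 37 + 7 \cdot 37 = 37 + 259 = 296$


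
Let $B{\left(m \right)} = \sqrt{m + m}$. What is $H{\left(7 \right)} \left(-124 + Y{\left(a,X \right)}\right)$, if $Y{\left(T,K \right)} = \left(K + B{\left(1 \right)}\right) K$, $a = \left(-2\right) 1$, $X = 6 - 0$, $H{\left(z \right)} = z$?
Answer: $-616 + 42 \sqrt{2} \approx -556.6$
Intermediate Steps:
$B{\left(m \right)} = \sqrt{2} \sqrt{m}$ ($B{\left(m \right)} = \sqrt{2 m} = \sqrt{2} \sqrt{m}$)
$X = 6$ ($X = 6 + 0 = 6$)
$a = -2$
$Y{\left(T,K \right)} = K \left(K + \sqrt{2}\right)$ ($Y{\left(T,K \right)} = \left(K + \sqrt{2} \sqrt{1}\right) K = \left(K + \sqrt{2} \cdot 1\right) K = \left(K + \sqrt{2}\right) K = K \left(K + \sqrt{2}\right)$)
$H{\left(7 \right)} \left(-124 + Y{\left(a,X \right)}\right) = 7 \left(-124 + 6 \left(6 + \sqrt{2}\right)\right) = 7 \left(-124 + \left(36 + 6 \sqrt{2}\right)\right) = 7 \left(-88 + 6 \sqrt{2}\right) = -616 + 42 \sqrt{2}$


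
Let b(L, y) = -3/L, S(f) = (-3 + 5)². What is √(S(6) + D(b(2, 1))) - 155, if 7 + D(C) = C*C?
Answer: -155 + I*√3/2 ≈ -155.0 + 0.86602*I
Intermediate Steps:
S(f) = 4 (S(f) = 2² = 4)
D(C) = -7 + C² (D(C) = -7 + C*C = -7 + C²)
√(S(6) + D(b(2, 1))) - 155 = √(4 + (-7 + (-3/2)²)) - 155 = √(4 + (-7 + 9/4)) - 155 = √(4 - 19/4) - 155 = √(-¾) - 155 = I*√3/2 - 155 = -155 + I*√3/2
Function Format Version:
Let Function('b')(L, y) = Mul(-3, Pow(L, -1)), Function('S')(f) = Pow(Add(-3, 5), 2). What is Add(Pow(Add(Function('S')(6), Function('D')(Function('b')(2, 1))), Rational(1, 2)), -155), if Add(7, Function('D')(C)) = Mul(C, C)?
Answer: Add(-155, Mul(Rational(1, 2), I, Pow(3, Rational(1, 2)))) ≈ Add(-155.00, Mul(0.86602, I))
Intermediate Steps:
Function('S')(f) = 4 (Function('S')(f) = Pow(2, 2) = 4)
Function('D')(C) = Add(-7, Pow(C, 2)) (Function('D')(C) = Add(-7, Mul(C, C)) = Add(-7, Pow(C, 2)))
Add(Pow(Add(Function('S')(6), Function('D')(Function('b')(2, 1))), Rational(1, 2)), -155) = Add(Pow(Add(4, Add(-7, Pow(Mul(-3, Pow(2, -1)), 2))), Rational(1, 2)), -155) = Add(Pow(Add(4, Add(-7, Pow(Mul(-3, Rational(1, 2)), 2))), Rational(1, 2)), -155) = Add(Pow(Add(4, Add(-7, Pow(Rational(-3, 2), 2))), Rational(1, 2)), -155) = Add(Pow(Add(4, Add(-7, Rational(9, 4))), Rational(1, 2)), -155) = Add(Pow(Add(4, Rational(-19, 4)), Rational(1, 2)), -155) = Add(Pow(Rational(-3, 4), Rational(1, 2)), -155) = Add(Mul(Rational(1, 2), I, Pow(3, Rational(1, 2))), -155) = Add(-155, Mul(Rational(1, 2), I, Pow(3, Rational(1, 2))))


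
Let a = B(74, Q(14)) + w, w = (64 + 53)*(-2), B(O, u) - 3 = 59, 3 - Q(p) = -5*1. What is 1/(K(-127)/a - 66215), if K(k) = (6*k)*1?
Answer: -86/5694109 ≈ -1.5103e-5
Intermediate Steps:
Q(p) = 8 (Q(p) = 3 - (-5) = 3 - 1*(-5) = 3 + 5 = 8)
B(O, u) = 62 (B(O, u) = 3 + 59 = 62)
w = -234 (w = 117*(-2) = -234)
a = -172 (a = 62 - 234 = -172)
K(k) = 6*k
1/(K(-127)/a - 66215) = 1/((6*(-127))/(-172) - 66215) = 1/(-762*(-1/172) - 66215) = 1/(381/86 - 66215) = 1/(-5694109/86) = -86/5694109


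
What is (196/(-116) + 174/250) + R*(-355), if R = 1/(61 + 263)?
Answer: -2453923/1174500 ≈ -2.0893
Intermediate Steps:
R = 1/324 ≈ 0.0030864
(196/(-116) + 174/250) + R*(-355) = (196/(-116) + 174/250) + (1/324)*(-355) = (196*(-1/116) + 174*(1/250)) - 355/324 = (-49/29 + 87/125) - 355/324 = -3602/3625 - 355/324 = -2453923/1174500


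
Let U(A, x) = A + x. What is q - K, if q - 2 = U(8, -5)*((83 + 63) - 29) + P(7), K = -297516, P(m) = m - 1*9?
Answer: 297867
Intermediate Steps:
P(m) = -9 + m (P(m) = m - 9 = -9 + m)
q = 351 (q = 2 + ((8 - 5)*((83 + 63) - 29) + (-9 + 7)) = 2 + (3*(146 - 29) - 2) = 2 + (3*117 - 2) = 2 + (351 - 2) = 2 + 349 = 351)
q - K = 351 - 1*(-297516) = 351 + 297516 = 297867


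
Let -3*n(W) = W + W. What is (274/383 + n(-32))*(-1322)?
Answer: -33491548/1149 ≈ -29148.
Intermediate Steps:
n(W) = -2*W/3 (n(W) = -(W + W)/3 = -2*W/3)
(274/383 + n(-32))*(-1322) = (274/383 - ⅔*(-32))*(-1322) = (274*(1/383) + 64/3)*(-1322) = (274/383 + 64/3)*(-1322) = (25334/1149)*(-1322) = -33491548/1149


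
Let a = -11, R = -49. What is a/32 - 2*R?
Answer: 3125/32 ≈ 97.656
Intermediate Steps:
a/32 - 2*R = -11/32 - 2*(-49) = -11*1/32 + 98 = -11/32 + 98 = 3125/32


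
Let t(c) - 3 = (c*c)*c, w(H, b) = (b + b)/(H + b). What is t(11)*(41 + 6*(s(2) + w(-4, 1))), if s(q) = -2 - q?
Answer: 17342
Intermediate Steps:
w(H, b) = 2*b/(H + b) (w(H, b) = (2*b)/(H + b) = 2*b/(H + b))
t(c) = 3 + c**3 (t(c) = 3 + (c*c)*c = 3 + c**2*c = 3 + c**3)
t(11)*(41 + 6*(s(2) + w(-4, 1))) = (3 + 11**3)*(41 + 6*((-2 - 1*2) + 2*1/(-4 + 1))) = (3 + 1331)*(41 + 6*((-2 - 2) + 2*1/(-3))) = 1334*(41 + 6*(-4 + 2*1*(-1/3))) = 1334*(41 + 6*(-4 - 2/3)) = 1334*(41 + 6*(-14/3)) = 1334*(41 - 28) = 1334*13 = 17342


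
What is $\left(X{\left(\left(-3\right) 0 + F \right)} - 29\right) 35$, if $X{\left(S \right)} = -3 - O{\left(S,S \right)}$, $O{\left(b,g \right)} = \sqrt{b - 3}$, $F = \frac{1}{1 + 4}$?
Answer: $-1120 - 7 i \sqrt{70} \approx -1120.0 - 58.566 i$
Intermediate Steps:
$F = \frac{1}{5} \approx 0.2$
$O{\left(b,g \right)} = \sqrt{-3 + b}$
$X{\left(S \right)} = -3 - \sqrt{-3 + S}$
$\left(X{\left(\left(-3\right) 0 + F \right)} - 29\right) 35 = \left(\left(-3 - \sqrt{-3 + \left(\left(-3\right) 0 + \frac{1}{5}\right)}\right) - 29\right) 35 = \left(\left(-3 - \sqrt{-3 + \left(0 + \frac{1}{5}\right)}\right) - 29\right) 35 = \left(\left(-3 - \sqrt{-3 + \frac{1}{5}}\right) - 29\right) 35 = \left(\left(-3 - \sqrt{- \frac{14}{5}}\right) - 29\right) 35 = \left(\left(-3 - \frac{i \sqrt{70}}{5}\right) - 29\right) 35 = \left(-32 - \frac{i \sqrt{70}}{5}\right) 35 = -1120 - 7 i \sqrt{70}$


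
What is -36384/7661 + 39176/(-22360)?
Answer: -139209197/21412495 ≈ -6.5013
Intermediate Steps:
-36384/7661 + 39176/(-22360) = -36384*1/7661 + 39176*(-1/22360) = -36384/7661 - 4897/2795 = -139209197/21412495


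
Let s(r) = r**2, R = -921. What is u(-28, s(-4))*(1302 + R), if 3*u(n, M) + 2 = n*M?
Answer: -57150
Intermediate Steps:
u(n, M) = -2/3 + M*n/3 (u(n, M) = -2/3 + (n*M)/3 = -2/3 + (M*n)/3 = -2/3 + M*n/3)
u(-28, s(-4))*(1302 + R) = (-2/3 + (1/3)*(-4)**2*(-28))*(1302 - 921) = (-2/3 + (1/3)*16*(-28))*381 = (-2/3 - 448/3)*381 = -150*381 = -57150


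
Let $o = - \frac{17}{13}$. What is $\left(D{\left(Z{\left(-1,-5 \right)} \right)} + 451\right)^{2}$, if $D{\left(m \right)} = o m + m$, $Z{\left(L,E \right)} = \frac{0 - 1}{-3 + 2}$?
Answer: $\frac{34327881}{169} \approx 2.0312 \cdot 10^{5}$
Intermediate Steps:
$o = - \frac{17}{13}$ ($o = \left(-17\right) \frac{1}{13} = - \frac{17}{13} \approx -1.3077$)
$Z{\left(L,E \right)} = 1$ ($Z{\left(L,E \right)} = - \frac{1}{-1} = \left(-1\right) \left(-1\right) = 1$)
$D{\left(m \right)} = - \frac{4 m}{13}$ ($D{\left(m \right)} = - \frac{17 m}{13} + m = - \frac{4 m}{13}$)
$\left(D{\left(Z{\left(-1,-5 \right)} \right)} + 451\right)^{2} = \left(\left(- \frac{4}{13}\right) 1 + 451\right)^{2} = \left(- \frac{4}{13} + 451\right)^{2} = \left(\frac{5859}{13}\right)^{2} = \frac{34327881}{169}$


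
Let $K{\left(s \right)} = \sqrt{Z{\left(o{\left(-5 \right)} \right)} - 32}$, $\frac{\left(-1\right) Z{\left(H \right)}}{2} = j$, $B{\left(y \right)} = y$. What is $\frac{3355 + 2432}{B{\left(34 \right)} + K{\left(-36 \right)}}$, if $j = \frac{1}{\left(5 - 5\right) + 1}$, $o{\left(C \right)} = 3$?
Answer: $\frac{5787}{35} - \frac{5787 i \sqrt{34}}{1190} \approx 165.34 - 28.356 i$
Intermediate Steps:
$j = 1$ ($j = \frac{1}{0 + 1} = 1^{-1} = 1$)
$Z{\left(H \right)} = -2$ ($Z{\left(H \right)} = \left(-2\right) 1 = -2$)
$K{\left(s \right)} = i \sqrt{34}$ ($K{\left(s \right)} = \sqrt{-2 - 32} = \sqrt{-34} = i \sqrt{34}$)
$\frac{3355 + 2432}{B{\left(34 \right)} + K{\left(-36 \right)}} = \frac{3355 + 2432}{34 + i \sqrt{34}} = \frac{5787}{34 + i \sqrt{34}}$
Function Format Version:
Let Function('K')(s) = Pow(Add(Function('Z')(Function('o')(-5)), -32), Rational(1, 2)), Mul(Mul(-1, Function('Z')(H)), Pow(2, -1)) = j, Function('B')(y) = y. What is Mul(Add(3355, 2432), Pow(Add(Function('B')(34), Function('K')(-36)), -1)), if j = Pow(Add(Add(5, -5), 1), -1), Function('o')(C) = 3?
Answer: Add(Rational(5787, 35), Mul(Rational(-5787, 1190), I, Pow(34, Rational(1, 2)))) ≈ Add(165.34, Mul(-28.356, I))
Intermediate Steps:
j = 1 (j = Pow(Add(0, 1), -1) = Pow(1, -1) = 1)
Function('Z')(H) = -2 (Function('Z')(H) = Mul(-2, 1) = -2)
Function('K')(s) = Mul(I, Pow(34, Rational(1, 2))) (Function('K')(s) = Pow(Add(-2, -32), Rational(1, 2)) = Pow(-34, Rational(1, 2)) = Mul(I, Pow(34, Rational(1, 2))))
Mul(Add(3355, 2432), Pow(Add(Function('B')(34), Function('K')(-36)), -1)) = Mul(Add(3355, 2432), Pow(Add(34, Mul(I, Pow(34, Rational(1, 2)))), -1)) = Mul(5787, Pow(Add(34, Mul(I, Pow(34, Rational(1, 2)))), -1))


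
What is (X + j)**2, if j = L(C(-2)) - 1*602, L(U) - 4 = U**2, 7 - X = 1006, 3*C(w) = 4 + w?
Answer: 206468161/81 ≈ 2.5490e+6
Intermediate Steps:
C(w) = 4/3 + w/3 (C(w) = (4 + w)/3 = 4/3 + w/3)
X = -999 (X = 7 - 1*1006 = 7 - 1006 = -999)
L(U) = 4 + U**2
j = -5378/9 (j = (4 + (4/3 + (1/3)*(-2))**2) - 1*602 = (4 + (4/3 - 2/3)**2) - 602 = (4 + (2/3)**2) - 602 = (4 + 4/9) - 602 = 40/9 - 602 = -5378/9 ≈ -597.56)
(X + j)**2 = (-999 - 5378/9)**2 = (-14369/9)**2 = 206468161/81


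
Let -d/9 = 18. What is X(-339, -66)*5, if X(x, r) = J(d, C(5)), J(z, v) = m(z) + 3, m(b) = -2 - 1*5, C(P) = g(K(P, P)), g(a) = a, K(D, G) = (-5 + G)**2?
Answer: -20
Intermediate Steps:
d = -162 (d = -9*18 = -162)
C(P) = (-5 + P)**2
m(b) = -7 (m(b) = -2 - 5 = -7)
J(z, v) = -4 (J(z, v) = -7 + 3 = -4)
X(x, r) = -4
X(-339, -66)*5 = -4*5 = -20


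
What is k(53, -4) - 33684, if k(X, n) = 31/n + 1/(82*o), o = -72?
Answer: -198916093/5904 ≈ -33692.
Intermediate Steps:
k(X, n) = -1/5904 + 31/n (k(X, n) = 31/n + 1/(82*(-72)) = 31/n + (1/82)*(-1/72) = 31/n - 1/5904 = -1/5904 + 31/n)
k(53, -4) - 33684 = (1/5904)*(183024 - 1*(-4))/(-4) - 33684 = (1/5904)*(-¼)*(183024 + 4) - 33684 = (1/5904)*(-¼)*183028 - 33684 = -45757/5904 - 33684 = -198916093/5904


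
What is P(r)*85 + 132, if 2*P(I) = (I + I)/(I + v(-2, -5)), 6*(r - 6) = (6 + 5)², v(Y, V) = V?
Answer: 30109/127 ≈ 237.08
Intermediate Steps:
r = 157/6 (r = 6 + (6 + 5)²/6 = 6 + (⅙)*11² = 6 + (⅙)*121 = 6 + 121/6 = 157/6 ≈ 26.167)
P(I) = I/(-5 + I) (P(I) = ((I + I)/(I - 5))/2 = ((2*I)/(-5 + I))/2 = (2*I/(-5 + I))/2 = I/(-5 + I))
P(r)*85 + 132 = (157/(6*(-5 + 157/6)))*85 + 132 = (157/(6*(127/6)))*85 + 132 = ((157/6)*(6/127))*85 + 132 = (157/127)*85 + 132 = 13345/127 + 132 = 30109/127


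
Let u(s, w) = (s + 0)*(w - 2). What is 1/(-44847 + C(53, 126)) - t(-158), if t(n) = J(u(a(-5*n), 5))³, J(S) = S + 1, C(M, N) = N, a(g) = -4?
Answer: 59523650/44721 ≈ 1331.0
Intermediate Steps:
u(s, w) = s*(-2 + w)
J(S) = 1 + S
t(n) = -1331 (t(n) = (1 - 4*(-2 + 5))³ = (1 - 4*3)³ = (1 - 12)³ = (-11)³ = -1331)
1/(-44847 + C(53, 126)) - t(-158) = 1/(-44847 + 126) - 1*(-1331) = 1/(-44721) + 1331 = -1/44721 + 1331 = 59523650/44721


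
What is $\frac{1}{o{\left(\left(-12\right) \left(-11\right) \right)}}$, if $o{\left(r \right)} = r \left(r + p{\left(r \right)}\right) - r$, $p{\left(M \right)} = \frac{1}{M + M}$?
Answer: $\frac{2}{34585} \approx 5.7829 \cdot 10^{-5}$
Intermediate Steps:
$p{\left(M \right)} = \frac{1}{2 M}$
$o{\left(r \right)} = - r + r \left(r + \frac{1}{2 r}\right)$ ($o{\left(r \right)} = r \left(r + \frac{1}{2 r}\right) - r = - r + r \left(r + \frac{1}{2 r}\right)$)
$\frac{1}{o{\left(\left(-12\right) \left(-11\right) \right)}} = \frac{1}{\frac{1}{2} + \left(\left(-12\right) \left(-11\right)\right)^{2} - \left(-12\right) \left(-11\right)} = \frac{1}{\frac{1}{2} + 132^{2} - 132} = \frac{1}{\frac{1}{2} + 17424 - 132} = \frac{1}{\frac{34585}{2}} = \frac{2}{34585}$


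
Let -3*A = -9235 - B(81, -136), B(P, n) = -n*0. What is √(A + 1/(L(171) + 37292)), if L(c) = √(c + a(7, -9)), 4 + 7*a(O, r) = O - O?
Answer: √(7232224083 + 27705*√8351)/(3*√(261044 + √8351)) ≈ 55.483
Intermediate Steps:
B(P, n) = 0
a(O, r) = -4/7 (a(O, r) = -4/7 + (O - O)/7 = -4/7 + (⅐)*0 = -4/7 + 0 = -4/7)
L(c) = √(-4/7 + c) (L(c) = √(c - 4/7) = √(-4/7 + c))
A = 9235/3 (A = -(-9235 - 1*0)/3 = -(-9235 + 0)/3 = -⅓*(-9235) = 9235/3 ≈ 3078.3)
√(A + 1/(L(171) + 37292)) = √(9235/3 + 1/(√(-28 + 49*171)/7 + 37292)) = √(9235/3 + 1/(√(-28 + 8379)/7 + 37292)) = √(9235/3 + 1/(√8351/7 + 37292)) = √(9235/3 + 1/(37292 + √8351/7))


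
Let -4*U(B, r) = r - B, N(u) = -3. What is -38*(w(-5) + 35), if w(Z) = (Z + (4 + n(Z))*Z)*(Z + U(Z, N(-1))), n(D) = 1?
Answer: -7600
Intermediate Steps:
U(B, r) = -r/4 + B/4 (U(B, r) = -(r - B)/4 = -r/4 + B/4)
w(Z) = 6*Z*(3/4 + 5*Z/4) (w(Z) = (Z + (4 + 1)*Z)*(Z + (-1/4*(-3) + Z/4)) = (Z + 5*Z)*(Z + (3/4 + Z/4)) = (6*Z)*(3/4 + 5*Z/4) = 6*Z*(3/4 + 5*Z/4))
-38*(w(-5) + 35) = -38*((3/2)*(-5)*(3 + 5*(-5)) + 35) = -38*((3/2)*(-5)*(3 - 25) + 35) = -38*((3/2)*(-5)*(-22) + 35) = -38*(165 + 35) = -38*200 = -7600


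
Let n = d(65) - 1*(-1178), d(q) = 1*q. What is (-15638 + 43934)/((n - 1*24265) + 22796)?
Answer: -14148/113 ≈ -125.20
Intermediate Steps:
d(q) = q
n = 1243 (n = 65 - 1*(-1178) = 65 + 1178 = 1243)
(-15638 + 43934)/((n - 1*24265) + 22796) = (-15638 + 43934)/((1243 - 1*24265) + 22796) = 28296/((1243 - 24265) + 22796) = 28296/(-23022 + 22796) = 28296/(-226) = 28296*(-1/226) = -14148/113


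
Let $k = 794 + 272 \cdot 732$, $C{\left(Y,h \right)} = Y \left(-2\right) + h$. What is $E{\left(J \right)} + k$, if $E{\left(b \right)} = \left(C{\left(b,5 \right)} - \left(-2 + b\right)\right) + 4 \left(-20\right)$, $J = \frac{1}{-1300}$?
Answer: $\frac{259772503}{1300} \approx 1.9983 \cdot 10^{5}$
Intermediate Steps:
$J = - \frac{1}{1300} \approx -0.00076923$
$C{\left(Y,h \right)} = h - 2 Y$ ($C{\left(Y,h \right)} = - 2 Y + h = h - 2 Y$)
$k = 199898$ ($k = 794 + 199104 = 199898$)
$E{\left(b \right)} = -73 - 3 b$ ($E{\left(b \right)} = \left(\left(5 - 2 b\right) - \left(-2 + b\right)\right) + 4 \left(-20\right) = \left(\left(5 - 2 b\right) - \left(-2 + b\right)\right) - 80 = \left(7 - 3 b\right) - 80 = -73 - 3 b$)
$E{\left(J \right)} + k = \left(-73 - - \frac{3}{1300}\right) + 199898 = \left(-73 + \frac{3}{1300}\right) + 199898 = - \frac{94897}{1300} + 199898 = \frac{259772503}{1300}$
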